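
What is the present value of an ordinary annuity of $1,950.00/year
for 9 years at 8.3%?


Formula: PV = PMT * (1 - (1+r)^(-n)) / r
Discount factor: (1 + 0.083)^(-9) = 0.487915
Bracket: 1 - 0.487915 = 0.512085
PV = $1,950.00 * 0.512085 / 0.083 = $12,030.92

$12,030.92


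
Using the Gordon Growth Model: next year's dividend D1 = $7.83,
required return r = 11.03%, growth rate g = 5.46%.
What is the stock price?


Formula: P = D1 / (r - g)
Spread: r - g = 0.1103 - 0.0546 = 0.0557
Substituting: P = $7.83 / 0.0557
P = $140.57

$140.57


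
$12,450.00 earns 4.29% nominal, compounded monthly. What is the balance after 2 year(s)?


Formula: FV = P * (1 + r/m)^(m*t)
Period rate: r/m = 0.0429 / 12 = 0.003575
Total periods: m*t = 12 * 2 = 24
Growth factor: (1 + 0.003575)^24 = 1.089422
FV = $12,450.00 * 1.089422 = $13,563.30

$13,563.30


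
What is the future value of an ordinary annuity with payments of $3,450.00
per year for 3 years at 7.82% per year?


Formula: FV = PMT * ((1+r)^n - 1) / r
Growth factor: (1 + 0.0782)^3 = 1.253424
Numerator: 1.253424 - 1 = 0.253424
FV = $3,450.00 * 0.253424 / 0.0782 = $11,180.47

$11,180.47


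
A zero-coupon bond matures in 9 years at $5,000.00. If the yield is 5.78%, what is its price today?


Formula: Price = FV / (1 + r)^n
Substituting: Price = $5,000.00 / (1 + 0.0578)^9
Discount factor: (1.0578)^9 = 1.658181
Price = $5,000.00 / 1.658181 = $3,015.35

$3,015.35


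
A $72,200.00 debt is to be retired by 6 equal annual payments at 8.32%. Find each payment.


Formula: PMT = PV * r / (1 - (1+r)^(-n))
Denominator: 1 - (1 + 0.0832)^(-6) = 0.380918
Numerator: $72,200.00 * 0.0832 = 6007.04
PMT = 6007.04 / 0.380918 = $15,769.90

$15,769.90


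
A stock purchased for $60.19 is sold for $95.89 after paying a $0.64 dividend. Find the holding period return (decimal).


Formula: HPR = (P1 - P0 + D) / P0
Gain: $95.89 - $60.19 + $0.64 = $36.34
HPR = $36.34 / $60.19 = 0.6038

0.6038


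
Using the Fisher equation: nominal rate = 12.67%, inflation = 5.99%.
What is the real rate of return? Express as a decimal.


Formula: (1 + r_real) = (1 + r_nom) / (1 + inflation)
Substituting: (1 + r_real) = 1.1267 / 1.0599
(1 + r_real) = 1.063025
r_real = 1.063025 - 1 = 0.063025

0.063025


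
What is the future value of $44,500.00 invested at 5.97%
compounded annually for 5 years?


Formula: FV = P * (1 + r)^n
Substituting: FV = $44,500.00 * (1 + 0.0597)^5
Growth factor: (1.0597)^5 = 1.336333
FV = $44,500.00 * 1.336333 = $59,466.82

$59,466.82


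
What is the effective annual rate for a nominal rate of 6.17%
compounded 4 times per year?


Formula: EAR = (1 + r/m)^m - 1
Period rate: r/m = 0.0617 / 4 = 0.015425
Compounding: (1 + 0.015425)^4 = 1.063142
EAR = 1.063142 - 1 = 0.063142

0.063142


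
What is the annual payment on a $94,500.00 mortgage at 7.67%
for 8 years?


Formula: PMT = PV * r / (1 - (1+r)^(-n))
Denominator: 1 - (1 + 0.0767)^(-8) = 0.446341
Numerator: $94,500.00 * 0.0767 = 7248.15
PMT = 7248.15 / 0.446341 = $16,239.04

$16,239.04


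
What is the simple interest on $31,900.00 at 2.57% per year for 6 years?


Formula: I = P * r * t
Substituting: I = $31,900.00 * 0.0257 * 6
Step: I = $31,900.00 * 0.1542
I = $4,918.98

$4,918.98


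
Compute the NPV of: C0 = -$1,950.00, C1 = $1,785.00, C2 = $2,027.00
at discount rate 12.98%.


Formula: NPV = C0 + C1/(1+r) + C2/(1+r)^2
Discount C1: $1,785.00 / (1 + 0.1298) = $1,579.93
Discount C2: $2,027.00 / (1 + 0.1298)^2 = $1,588.00
NPV = -$1,950.00 + $1,579.93 + $1,588.00 = $1,217.93

$1,217.93


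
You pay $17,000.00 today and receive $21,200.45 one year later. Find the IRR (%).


Formula: IRR = C1/C0 - 1
Substituting: IRR = $21,200.45 / $17,000.00 - 1
Ratio: 1.247085 - 1 = 0.247085
IRR = 24.7085%

24.7085%


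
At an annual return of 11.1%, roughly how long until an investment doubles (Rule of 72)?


Formula: Years ≈ 72 / r
Substituting: Years ≈ 72 / 11.1
Years ≈ 6.5

6.5 years


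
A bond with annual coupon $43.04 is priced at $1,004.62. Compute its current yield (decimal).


Formula: Current yield = annual coupon / price
Substituting: CY = $43.04 / $1,004.62
CY = 0.042842

0.042842


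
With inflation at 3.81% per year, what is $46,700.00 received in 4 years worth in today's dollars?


Formula: Real value = nominal / (1 + inflation)^years
Price level: (1 + 0.0381)^4 = 1.161333
Real value = $46,700.00 / 1.161333 = $40,212.41

$40,212.41


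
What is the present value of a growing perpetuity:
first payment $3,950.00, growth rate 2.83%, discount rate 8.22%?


Formula: PV = C / (r - g)
Spread: r - g = 0.0822 - 0.0283 = 0.0539
Substituting: PV = $3,950.00 / 0.0539
PV = $73,283.86

$73,283.86


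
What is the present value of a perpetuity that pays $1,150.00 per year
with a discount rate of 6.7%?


Formula: PV = C / r
Substituting: PV = $1,150.00 / 0.067
PV = $17,164.18

$17,164.18


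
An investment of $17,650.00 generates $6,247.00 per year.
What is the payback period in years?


Formula: Payback = investment / annual cash flow
Substituting: Payback = $17,650.00 / $6,247.00
Payback = 2.8254 years

2.8254 years


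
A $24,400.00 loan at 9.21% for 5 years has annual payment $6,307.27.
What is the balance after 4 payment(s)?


Formula: Balance = PV*(1+r)^k - PMT*((1+r)^k - 1)/r
Growth: (1 + 0.0921)^4 = 1.422491
Accumulated factor: ((1+r)^k - 1)/r = 4.587311
Balance = $24,400.00 * 1.422491 - $6,307.27 * 4.587311
Balance = $5,775.38

$5,775.38


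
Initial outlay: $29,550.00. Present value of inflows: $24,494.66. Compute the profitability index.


Formula: PI = PV(cash flows) / initial investment
Substituting: PI = $24,494.66 / $29,550.00
PI = 0.8289

0.8289


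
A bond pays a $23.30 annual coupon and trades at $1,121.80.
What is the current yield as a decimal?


Formula: Current yield = annual coupon / price
Substituting: CY = $23.30 / $1,121.80
CY = 0.02077

0.02077


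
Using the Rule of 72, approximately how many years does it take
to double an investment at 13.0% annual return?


Formula: Years ≈ 72 / r
Substituting: Years ≈ 72 / 13.0
Years ≈ 5.5

5.5 years


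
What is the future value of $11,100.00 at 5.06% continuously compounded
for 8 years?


Formula: FV = P * e^(r*t)
Exponent: r*t = 0.0506 * 8 = 0.4048
e^(0.4048) = 1.499003
FV = $11,100.00 * 1.499003 = $16,638.93

$16,638.93


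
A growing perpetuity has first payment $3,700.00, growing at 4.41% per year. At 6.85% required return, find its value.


Formula: PV = C / (r - g)
Spread: r - g = 0.0685 - 0.0441 = 0.0244
Substituting: PV = $3,700.00 / 0.0244
PV = $151,639.34

$151,639.34


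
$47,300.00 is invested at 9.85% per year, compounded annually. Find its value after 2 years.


Formula: FV = P * (1 + r)^n
Substituting: FV = $47,300.00 * (1 + 0.0985)^2
Growth factor: (1.0985)^2 = 1.206702
FV = $47,300.00 * 1.206702 = $57,077.02

$57,077.02


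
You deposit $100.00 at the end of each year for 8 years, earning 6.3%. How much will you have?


Formula: FV = PMT * ((1+r)^n - 1) / r
Growth factor: (1 + 0.063)^8 = 1.630295
Numerator: 1.630295 - 1 = 0.630295
FV = $100.00 * 0.630295 / 0.063 = $1,000.47

$1,000.47


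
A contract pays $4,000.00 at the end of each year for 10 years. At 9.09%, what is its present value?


Formula: PV = PMT * (1 - (1+r)^(-n)) / r
Discount factor: (1 + 0.0909)^(-10) = 0.418939
Bracket: 1 - 0.418939 = 0.581061
PV = $4,000.00 * 0.581061 / 0.0909 = $25,569.25

$25,569.25


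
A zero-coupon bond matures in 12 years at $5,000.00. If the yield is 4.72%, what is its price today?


Formula: Price = FV / (1 + r)^n
Substituting: Price = $5,000.00 / (1 + 0.0472)^12
Discount factor: (1.0472)^12 = 1.739224
Price = $5,000.00 / 1.739224 = $2,874.84

$2,874.84


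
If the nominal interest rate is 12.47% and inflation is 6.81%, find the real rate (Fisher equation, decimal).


Formula: (1 + r_real) = (1 + r_nom) / (1 + inflation)
Substituting: (1 + r_real) = 1.1247 / 1.0681
(1 + r_real) = 1.052991
r_real = 1.052991 - 1 = 0.052991

0.052991


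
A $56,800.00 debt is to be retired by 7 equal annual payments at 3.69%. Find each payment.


Formula: PMT = PV * r / (1 - (1+r)^(-n))
Denominator: 1 - (1 + 0.0369)^(-7) = 0.224035
Numerator: $56,800.00 * 0.0369 = 2095.92
PMT = 2095.92 / 0.224035 = $9,355.30

$9,355.30


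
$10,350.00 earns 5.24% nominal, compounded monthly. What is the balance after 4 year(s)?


Formula: FV = P * (1 + r/m)^(m*t)
Period rate: r/m = 0.0524 / 12 = 0.004367
Total periods: m*t = 12 * 4 = 48
Growth factor: (1 + 0.004367)^48 = 1.232622
FV = $10,350.00 * 1.232622 = $12,757.64

$12,757.64


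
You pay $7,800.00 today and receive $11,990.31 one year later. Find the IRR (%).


Formula: IRR = C1/C0 - 1
Substituting: IRR = $11,990.31 / $7,800.00 - 1
Ratio: 1.537219 - 1 = 0.537219
IRR = 53.7219%

53.7219%


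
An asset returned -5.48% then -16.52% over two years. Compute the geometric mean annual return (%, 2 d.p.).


Formula: Geometric mean = ((1+r1)*(1+r2))^(1/2) - 1
Product: (1 + -0.0548) * (1 + -0.1652) = 0.9452 * 0.8348 = 0.789053
Square root: 0.789053^0.5 = 0.888287
Geometric mean = 0.888287 - 1 = -0.111713
As percentage: -11.17%

-11.17%


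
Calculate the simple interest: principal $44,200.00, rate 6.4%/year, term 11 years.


Formula: I = P * r * t
Substituting: I = $44,200.00 * 0.064 * 11
Step: I = $44,200.00 * 0.704
I = $31,116.80

$31,116.80


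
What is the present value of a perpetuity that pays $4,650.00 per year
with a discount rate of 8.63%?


Formula: PV = C / r
Substituting: PV = $4,650.00 / 0.0863
PV = $53,881.81

$53,881.81


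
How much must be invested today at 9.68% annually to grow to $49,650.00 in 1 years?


Formula: PV = FV / (1 + r)^n
Substituting: PV = $49,650.00 / (1 + 0.0968)^1
Discount factor: (1.0968)^1 = 1.0968
PV = $49,650.00 / 1.0968 = $45,268.05

$45,268.05


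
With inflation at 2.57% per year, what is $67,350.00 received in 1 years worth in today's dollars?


Formula: Real value = nominal / (1 + inflation)^years
Price level: (1 + 0.0257)^1 = 1.0257
Real value = $67,350.00 / 1.0257 = $65,662.47

$65,662.47


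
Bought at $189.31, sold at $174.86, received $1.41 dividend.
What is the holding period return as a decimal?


Formula: HPR = (P1 - P0 + D) / P0
Gain: $174.86 - $189.31 + $1.41 = -$13.04
HPR = -$13.04 / $189.31 = -0.0689

-0.0689


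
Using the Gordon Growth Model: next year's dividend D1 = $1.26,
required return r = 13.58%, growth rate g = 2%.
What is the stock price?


Formula: P = D1 / (r - g)
Spread: r - g = 0.1358 - 0.02 = 0.1158
Substituting: P = $1.26 / 0.1158
P = $10.88

$10.88


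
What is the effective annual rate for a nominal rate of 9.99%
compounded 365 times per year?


Formula: EAR = (1 + r/m)^m - 1
Period rate: r/m = 0.0999 / 365 = 0.000274
Compounding: (1 + 0.000274)^365 = 1.105045
EAR = 1.105045 - 1 = 0.105045

0.105045


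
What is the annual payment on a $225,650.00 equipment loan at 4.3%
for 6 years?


Formula: PMT = PV * r / (1 - (1+r)^(-n))
Denominator: 1 - (1 + 0.043)^(-6) = 0.223227
Numerator: $225,650.00 * 0.043 = 9702.95
PMT = 9702.95 / 0.223227 = $43,466.75

$43,466.75


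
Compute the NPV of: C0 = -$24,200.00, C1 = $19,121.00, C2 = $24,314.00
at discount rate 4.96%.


Formula: NPV = C0 + C1/(1+r) + C2/(1+r)^2
Discount C1: $19,121.00 / (1 + 0.0496) = $18,217.42
Discount C2: $24,314.00 / (1 + 0.0496)^2 = $22,070.33
NPV = -$24,200.00 + $18,217.42 + $22,070.33 = $16,087.74

$16,087.74


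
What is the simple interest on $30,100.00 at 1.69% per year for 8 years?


Formula: I = P * r * t
Substituting: I = $30,100.00 * 0.0169 * 8
Step: I = $30,100.00 * 0.1352
I = $4,069.52

$4,069.52


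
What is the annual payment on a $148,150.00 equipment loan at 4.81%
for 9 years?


Formula: PMT = PV * r / (1 - (1+r)^(-n))
Denominator: 1 - (1 + 0.0481)^(-9) = 0.344798
Numerator: $148,150.00 * 0.0481 = 7126.015
PMT = 7126.015 / 0.344798 = $20,667.24

$20,667.24


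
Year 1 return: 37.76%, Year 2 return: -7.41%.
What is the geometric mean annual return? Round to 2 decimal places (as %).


Formula: Geometric mean = ((1+r1)*(1+r2))^(1/2) - 1
Product: (1 + 0.3776) * (1 + -0.0741) = 1.3776 * 0.9259 = 1.27552
Square root: 1.27552^0.5 = 1.129389
Geometric mean = 1.129389 - 1 = 0.129389
As percentage: 12.94%

12.94%


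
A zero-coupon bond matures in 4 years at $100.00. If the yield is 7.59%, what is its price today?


Formula: Price = FV / (1 + r)^n
Substituting: Price = $100.00 / (1 + 0.0759)^4
Discount factor: (1.0759)^4 = 1.339947
Price = $100.00 / 1.339947 = $74.63

$74.63


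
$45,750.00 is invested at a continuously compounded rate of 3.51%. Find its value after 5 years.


Formula: FV = P * e^(r*t)
Exponent: r*t = 0.0351 * 5 = 0.1755
e^(0.1755) = 1.191842
FV = $45,750.00 * 1.191842 = $54,526.77

$54,526.77


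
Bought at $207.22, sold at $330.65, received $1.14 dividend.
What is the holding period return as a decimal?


Formula: HPR = (P1 - P0 + D) / P0
Gain: $330.65 - $207.22 + $1.14 = $124.57
HPR = $124.57 / $207.22 = 0.6011

0.6011


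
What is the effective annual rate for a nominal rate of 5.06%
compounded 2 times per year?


Formula: EAR = (1 + r/m)^m - 1
Period rate: r/m = 0.0506 / 2 = 0.0253
Compounding: (1 + 0.0253)^2 = 1.05124
EAR = 1.05124 - 1 = 0.05124

0.05124


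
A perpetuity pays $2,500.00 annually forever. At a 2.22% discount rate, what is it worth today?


Formula: PV = C / r
Substituting: PV = $2,500.00 / 0.0222
PV = $112,612.61

$112,612.61


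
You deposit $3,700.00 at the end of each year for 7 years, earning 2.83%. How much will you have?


Formula: FV = PMT * ((1+r)^n - 1) / r
Growth factor: (1 + 0.0283)^7 = 1.215735
Numerator: 1.215735 - 1 = 0.215735
FV = $3,700.00 * 0.215735 / 0.0283 = $28,205.61

$28,205.61


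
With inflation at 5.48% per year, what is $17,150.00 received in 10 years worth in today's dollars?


Formula: Real value = nominal / (1 + inflation)^years
Price level: (1 + 0.0548)^10 = 1.704909
Real value = $17,150.00 / 1.704909 = $10,059.19

$10,059.19


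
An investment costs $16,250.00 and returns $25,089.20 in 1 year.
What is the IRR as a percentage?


Formula: IRR = C1/C0 - 1
Substituting: IRR = $25,089.20 / $16,250.00 - 1
Ratio: 1.543951 - 1 = 0.543951
IRR = 54.3951%

54.3951%


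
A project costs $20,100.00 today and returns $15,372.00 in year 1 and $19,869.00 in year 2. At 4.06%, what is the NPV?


Formula: NPV = C0 + C1/(1+r) + C2/(1+r)^2
Discount C1: $15,372.00 / (1 + 0.0406) = $14,772.25
Discount C2: $19,869.00 / (1 + 0.0406)^2 = $18,348.83
NPV = -$20,100.00 + $14,772.25 + $18,348.83 = $13,021.08

$13,021.08


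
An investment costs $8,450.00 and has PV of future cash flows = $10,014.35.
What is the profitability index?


Formula: PI = PV(cash flows) / initial investment
Substituting: PI = $10,014.35 / $8,450.00
PI = 1.1851

1.1851


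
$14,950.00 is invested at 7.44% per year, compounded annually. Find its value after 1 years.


Formula: FV = P * (1 + r)^n
Substituting: FV = $14,950.00 * (1 + 0.0744)^1
Growth factor: (1.0744)^1 = 1.0744
FV = $14,950.00 * 1.0744 = $16,062.28

$16,062.28


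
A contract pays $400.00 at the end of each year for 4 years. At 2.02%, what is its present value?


Formula: PV = PMT * (1 - (1+r)^(-n)) / r
Discount factor: (1 + 0.0202)^(-4) = 0.923121
Bracket: 1 - 0.923121 = 0.076879
PV = $400.00 * 0.076879 / 0.0202 = $1,522.35

$1,522.35


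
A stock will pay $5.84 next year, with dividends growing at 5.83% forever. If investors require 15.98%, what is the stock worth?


Formula: P = D1 / (r - g)
Spread: r - g = 0.1598 - 0.0583 = 0.1015
Substituting: P = $5.84 / 0.1015
P = $57.54

$57.54


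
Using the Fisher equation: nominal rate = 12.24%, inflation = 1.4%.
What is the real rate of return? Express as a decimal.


Formula: (1 + r_real) = (1 + r_nom) / (1 + inflation)
Substituting: (1 + r_real) = 1.1224 / 1.014
(1 + r_real) = 1.106903
r_real = 1.106903 - 1 = 0.106903

0.106903


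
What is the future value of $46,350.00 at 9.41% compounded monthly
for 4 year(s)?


Formula: FV = P * (1 + r/m)^(m*t)
Period rate: r/m = 0.0941 / 12 = 0.007842
Total periods: m*t = 12 * 4 = 48
Growth factor: (1 + 0.007842)^48 = 1.454892
FV = $46,350.00 * 1.454892 = $67,434.26

$67,434.26


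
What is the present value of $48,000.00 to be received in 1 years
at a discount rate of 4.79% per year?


Formula: PV = FV / (1 + r)^n
Substituting: PV = $48,000.00 / (1 + 0.0479)^1
Discount factor: (1.0479)^1 = 1.0479
PV = $48,000.00 / 1.0479 = $45,805.90

$45,805.90


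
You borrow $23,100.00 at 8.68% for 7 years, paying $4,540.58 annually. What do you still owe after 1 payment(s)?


Formula: Balance = PV*(1+r)^k - PMT*((1+r)^k - 1)/r
Growth: (1 + 0.0868)^1 = 1.0868
Accumulated factor: ((1+r)^k - 1)/r = 1.0
Balance = $23,100.00 * 1.0868 - $4,540.58 * 1.0
Balance = $20,564.50

$20,564.50


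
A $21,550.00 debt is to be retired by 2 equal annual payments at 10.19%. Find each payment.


Formula: PMT = PV * r / (1 - (1+r)^(-n))
Denominator: 1 - (1 + 0.1019)^(-2) = 0.176401
Numerator: $21,550.00 * 0.1019 = 2195.945
PMT = 2195.945 / 0.176401 = $12,448.57

$12,448.57


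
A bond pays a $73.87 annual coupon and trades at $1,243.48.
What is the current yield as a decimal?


Formula: Current yield = annual coupon / price
Substituting: CY = $73.87 / $1,243.48
CY = 0.059406

0.059406


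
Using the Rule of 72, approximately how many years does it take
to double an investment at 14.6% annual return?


Formula: Years ≈ 72 / r
Substituting: Years ≈ 72 / 14.6
Years ≈ 4.9

4.9 years


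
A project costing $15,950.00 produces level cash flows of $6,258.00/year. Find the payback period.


Formula: Payback = investment / annual cash flow
Substituting: Payback = $15,950.00 / $6,258.00
Payback = 2.5487 years

2.5487 years


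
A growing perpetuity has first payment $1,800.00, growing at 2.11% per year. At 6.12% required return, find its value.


Formula: PV = C / (r - g)
Spread: r - g = 0.0612 - 0.0211 = 0.0401
Substituting: PV = $1,800.00 / 0.0401
PV = $44,887.78

$44,887.78


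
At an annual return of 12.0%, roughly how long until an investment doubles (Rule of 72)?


Formula: Years ≈ 72 / r
Substituting: Years ≈ 72 / 12.0
Years ≈ 6.0

6.0 years


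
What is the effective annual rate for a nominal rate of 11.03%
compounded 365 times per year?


Formula: EAR = (1 + r/m)^m - 1
Period rate: r/m = 0.1103 / 365 = 0.000302
Compounding: (1 + 0.000302)^365 = 1.116594
EAR = 1.116594 - 1 = 0.116594

0.116594


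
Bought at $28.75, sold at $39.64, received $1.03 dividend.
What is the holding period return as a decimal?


Formula: HPR = (P1 - P0 + D) / P0
Gain: $39.64 - $28.75 + $1.03 = $11.92
HPR = $11.92 / $28.75 = 0.4146

0.4146


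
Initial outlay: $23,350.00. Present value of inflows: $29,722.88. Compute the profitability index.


Formula: PI = PV(cash flows) / initial investment
Substituting: PI = $29,722.88 / $23,350.00
PI = 1.2729

1.2729


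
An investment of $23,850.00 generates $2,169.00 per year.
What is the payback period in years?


Formula: Payback = investment / annual cash flow
Substituting: Payback = $23,850.00 / $2,169.00
Payback = 10.9959 years

10.9959 years


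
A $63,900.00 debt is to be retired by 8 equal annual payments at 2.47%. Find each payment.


Formula: PMT = PV * r / (1 - (1+r)^(-n))
Denominator: 1 - (1 + 0.0247)^(-8) = 0.177329
Numerator: $63,900.00 * 0.0247 = 1578.33
PMT = 1578.33 / 0.177329 = $8,900.57

$8,900.57


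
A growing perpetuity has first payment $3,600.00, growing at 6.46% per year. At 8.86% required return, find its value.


Formula: PV = C / (r - g)
Spread: r - g = 0.0886 - 0.0646 = 0.024
Substituting: PV = $3,600.00 / 0.024
PV = $150,000.00

$150,000.00


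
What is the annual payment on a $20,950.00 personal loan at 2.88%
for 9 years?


Formula: PMT = PV * r / (1 - (1+r)^(-n))
Denominator: 1 - (1 + 0.0288)^(-9) = 0.2255
Numerator: $20,950.00 * 0.0288 = 603.36
PMT = 603.36 / 0.2255 = $2,675.65

$2,675.65


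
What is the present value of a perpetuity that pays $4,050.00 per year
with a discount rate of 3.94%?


Formula: PV = C / r
Substituting: PV = $4,050.00 / 0.0394
PV = $102,791.88

$102,791.88


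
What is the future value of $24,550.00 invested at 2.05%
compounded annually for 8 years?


Formula: FV = P * (1 + r)^n
Substituting: FV = $24,550.00 * (1 + 0.0205)^8
Growth factor: (1.0205)^8 = 1.176262
FV = $24,550.00 * 1.176262 = $28,877.23

$28,877.23


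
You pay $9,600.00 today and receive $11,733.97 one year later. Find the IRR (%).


Formula: IRR = C1/C0 - 1
Substituting: IRR = $11,733.97 / $9,600.00 - 1
Ratio: 1.222289 - 1 = 0.222289
IRR = 22.2289%

22.2289%


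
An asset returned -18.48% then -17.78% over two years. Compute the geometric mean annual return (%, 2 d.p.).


Formula: Geometric mean = ((1+r1)*(1+r2))^(1/2) - 1
Product: (1 + -0.1848) * (1 + -0.1778) = 0.8152 * 0.8222 = 0.670257
Square root: 0.670257^0.5 = 0.818693
Geometric mean = 0.818693 - 1 = -0.181307
As percentage: -18.13%

-18.13%


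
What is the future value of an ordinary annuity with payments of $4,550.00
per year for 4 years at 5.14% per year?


Formula: FV = PMT * ((1+r)^n - 1) / r
Growth factor: (1 + 0.0514)^4 = 1.222002
Numerator: 1.222002 - 1 = 0.222002
FV = $4,550.00 * 0.222002 / 0.0514 = $19,651.92

$19,651.92


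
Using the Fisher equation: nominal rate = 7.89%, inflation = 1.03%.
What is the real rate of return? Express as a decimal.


Formula: (1 + r_real) = (1 + r_nom) / (1 + inflation)
Substituting: (1 + r_real) = 1.0789 / 1.0103
(1 + r_real) = 1.067901
r_real = 1.067901 - 1 = 0.067901

0.067901


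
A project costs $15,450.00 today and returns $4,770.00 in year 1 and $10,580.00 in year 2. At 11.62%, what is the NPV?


Formula: NPV = C0 + C1/(1+r) + C2/(1+r)^2
Discount C1: $4,770.00 / (1 + 0.1162) = $4,273.43
Discount C2: $10,580.00 / (1 + 0.1162)^2 = $8,491.84
NPV = -$15,450.00 + $4,273.43 + $8,491.84 = -$2,684.74

-$2,684.74


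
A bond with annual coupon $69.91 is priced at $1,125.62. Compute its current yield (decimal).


Formula: Current yield = annual coupon / price
Substituting: CY = $69.91 / $1,125.62
CY = 0.062108

0.062108


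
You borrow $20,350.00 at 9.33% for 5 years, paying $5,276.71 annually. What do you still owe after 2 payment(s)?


Formula: Balance = PV*(1+r)^k - PMT*((1+r)^k - 1)/r
Growth: (1 + 0.0933)^2 = 1.195305
Accumulated factor: ((1+r)^k - 1)/r = 2.0933
Balance = $20,350.00 * 1.195305 - $5,276.71 * 2.0933
Balance = $13,278.72

$13,278.72


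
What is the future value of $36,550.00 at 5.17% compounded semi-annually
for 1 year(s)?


Formula: FV = P * (1 + r/m)^(m*t)
Period rate: r/m = 0.0517 / 2 = 0.02585
Total periods: m*t = 2 * 1 = 2
Growth factor: (1 + 0.02585)^2 = 1.052368
FV = $36,550.00 * 1.052368 = $38,464.06

$38,464.06


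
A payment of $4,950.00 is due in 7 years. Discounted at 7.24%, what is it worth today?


Formula: PV = FV / (1 + r)^n
Substituting: PV = $4,950.00 / (1 + 0.0724)^7
Discount factor: (1.0724)^7 = 1.631164
PV = $4,950.00 / 1.631164 = $3,034.64

$3,034.64


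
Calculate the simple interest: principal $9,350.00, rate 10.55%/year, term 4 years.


Formula: I = P * r * t
Substituting: I = $9,350.00 * 0.1055 * 4
Step: I = $9,350.00 * 0.422
I = $3,945.70

$3,945.70


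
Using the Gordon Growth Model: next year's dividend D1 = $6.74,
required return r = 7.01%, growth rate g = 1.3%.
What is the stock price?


Formula: P = D1 / (r - g)
Spread: r - g = 0.0701 - 0.013 = 0.0571
Substituting: P = $6.74 / 0.0571
P = $118.04

$118.04


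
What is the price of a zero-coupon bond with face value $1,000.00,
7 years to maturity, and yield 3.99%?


Formula: Price = FV / (1 + r)^n
Substituting: Price = $1,000.00 / (1 + 0.0399)^7
Discount factor: (1.0399)^7 = 1.315046
Price = $1,000.00 / 1.315046 = $760.43

$760.43


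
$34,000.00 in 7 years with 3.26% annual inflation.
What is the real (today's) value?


Formula: Real value = nominal / (1 + inflation)^years
Price level: (1 + 0.0326)^7 = 1.251771
Real value = $34,000.00 / 1.251771 = $27,161.52

$27,161.52


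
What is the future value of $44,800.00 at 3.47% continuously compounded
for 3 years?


Formula: FV = P * e^(r*t)
Exponent: r*t = 0.0347 * 3 = 0.1041
e^(0.1041) = 1.109711
FV = $44,800.00 * 1.109711 = $49,715.07

$49,715.07


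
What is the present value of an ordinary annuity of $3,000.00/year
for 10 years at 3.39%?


Formula: PV = PMT * (1 - (1+r)^(-n)) / r
Discount factor: (1 + 0.0339)^(-10) = 0.716497
Bracket: 1 - 0.716497 = 0.283503
PV = $3,000.00 * 0.283503 / 0.0339 = $25,088.72

$25,088.72


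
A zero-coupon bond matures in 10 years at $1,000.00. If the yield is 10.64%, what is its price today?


Formula: Price = FV / (1 + r)^n
Substituting: Price = $1,000.00 / (1 + 0.1064)^10
Discount factor: (1.1064)^10 = 2.748664
Price = $1,000.00 / 2.748664 = $363.81

$363.81


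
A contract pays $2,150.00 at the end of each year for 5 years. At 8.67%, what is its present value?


Formula: PV = PMT * (1 - (1+r)^(-n)) / r
Discount factor: (1 + 0.0867)^(-5) = 0.65986
Bracket: 1 - 0.65986 = 0.34014
PV = $2,150.00 * 0.34014 / 0.0867 = $8,434.85

$8,434.85


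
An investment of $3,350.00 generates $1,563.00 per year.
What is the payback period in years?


Formula: Payback = investment / annual cash flow
Substituting: Payback = $3,350.00 / $1,563.00
Payback = 2.1433 years

2.1433 years


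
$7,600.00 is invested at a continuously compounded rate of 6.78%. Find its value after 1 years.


Formula: FV = P * e^(r*t)
Exponent: r*t = 0.0678 * 1 = 0.0678
e^(0.0678) = 1.070151
FV = $7,600.00 * 1.070151 = $8,133.15

$8,133.15


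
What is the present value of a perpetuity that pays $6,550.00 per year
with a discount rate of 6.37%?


Formula: PV = C / r
Substituting: PV = $6,550.00 / 0.0637
PV = $102,825.75

$102,825.75


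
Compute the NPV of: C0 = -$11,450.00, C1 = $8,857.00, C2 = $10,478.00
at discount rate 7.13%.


Formula: NPV = C0 + C1/(1+r) + C2/(1+r)^2
Discount C1: $8,857.00 / (1 + 0.0713) = $8,267.53
Discount C2: $10,478.00 / (1 + 0.0713)^2 = $9,129.69
NPV = -$11,450.00 + $8,267.53 + $9,129.69 = $5,947.22

$5,947.22


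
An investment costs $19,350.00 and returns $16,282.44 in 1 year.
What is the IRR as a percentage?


Formula: IRR = C1/C0 - 1
Substituting: IRR = $16,282.44 / $19,350.00 - 1
Ratio: 0.84147 - 1 = -0.15853
IRR = -15.853%

-15.853%


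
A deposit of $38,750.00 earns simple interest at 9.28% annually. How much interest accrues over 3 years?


Formula: I = P * r * t
Substituting: I = $38,750.00 * 0.0928 * 3
Step: I = $38,750.00 * 0.2784
I = $10,788.00

$10,788.00


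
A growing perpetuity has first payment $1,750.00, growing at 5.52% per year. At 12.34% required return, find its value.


Formula: PV = C / (r - g)
Spread: r - g = 0.1234 - 0.0552 = 0.0682
Substituting: PV = $1,750.00 / 0.0682
PV = $25,659.82

$25,659.82


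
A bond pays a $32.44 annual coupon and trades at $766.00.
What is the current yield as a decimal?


Formula: Current yield = annual coupon / price
Substituting: CY = $32.44 / $766.00
CY = 0.04235

0.04235


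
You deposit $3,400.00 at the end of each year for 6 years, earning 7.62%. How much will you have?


Formula: FV = PMT * ((1+r)^n - 1) / r
Growth factor: (1 + 0.0762)^6 = 1.553667
Numerator: 1.553667 - 1 = 0.553667
FV = $3,400.00 * 0.553667 / 0.0762 = $24,704.30

$24,704.30


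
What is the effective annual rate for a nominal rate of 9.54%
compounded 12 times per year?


Formula: EAR = (1 + r/m)^m - 1
Period rate: r/m = 0.0954 / 12 = 0.00795
Compounding: (1 + 0.00795)^12 = 1.099684
EAR = 1.099684 - 1 = 0.099684

0.099684


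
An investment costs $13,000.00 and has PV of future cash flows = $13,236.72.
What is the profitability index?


Formula: PI = PV(cash flows) / initial investment
Substituting: PI = $13,236.72 / $13,000.00
PI = 1.0182

1.0182


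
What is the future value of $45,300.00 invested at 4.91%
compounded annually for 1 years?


Formula: FV = P * (1 + r)^n
Substituting: FV = $45,300.00 * (1 + 0.0491)^1
Growth factor: (1.0491)^1 = 1.0491
FV = $45,300.00 * 1.0491 = $47,524.23

$47,524.23


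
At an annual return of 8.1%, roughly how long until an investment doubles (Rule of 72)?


Formula: Years ≈ 72 / r
Substituting: Years ≈ 72 / 8.1
Years ≈ 8.9

8.9 years


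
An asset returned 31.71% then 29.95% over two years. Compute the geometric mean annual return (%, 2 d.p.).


Formula: Geometric mean = ((1+r1)*(1+r2))^(1/2) - 1
Product: (1 + 0.3171) * (1 + 0.2995) = 1.3171 * 1.2995 = 1.711571
Square root: 1.711571^0.5 = 1.30827
Geometric mean = 1.30827 - 1 = 0.30827
As percentage: 30.83%

30.83%


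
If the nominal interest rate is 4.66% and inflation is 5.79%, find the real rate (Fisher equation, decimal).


Formula: (1 + r_real) = (1 + r_nom) / (1 + inflation)
Substituting: (1 + r_real) = 1.0466 / 1.0579
(1 + r_real) = 0.989318
r_real = 0.989318 - 1 = -0.010682

-0.010682


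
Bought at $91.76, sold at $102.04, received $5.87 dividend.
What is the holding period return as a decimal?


Formula: HPR = (P1 - P0 + D) / P0
Gain: $102.04 - $91.76 + $5.87 = $16.15
HPR = $16.15 / $91.76 = 0.176

0.176


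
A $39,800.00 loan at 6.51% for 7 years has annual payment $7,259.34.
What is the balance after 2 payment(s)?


Formula: Balance = PV*(1+r)^k - PMT*((1+r)^k - 1)/r
Growth: (1 + 0.0651)^2 = 1.134438
Accumulated factor: ((1+r)^k - 1)/r = 2.0651
Balance = $39,800.00 * 1.134438 - $7,259.34 * 2.0651
Balance = $30,159.37

$30,159.37


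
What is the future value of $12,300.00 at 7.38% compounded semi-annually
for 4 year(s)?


Formula: FV = P * (1 + r/m)^(m*t)
Period rate: r/m = 0.0738 / 2 = 0.0369
Total periods: m*t = 2 * 4 = 8
Growth factor: (1 + 0.0369)^8 = 1.336272
FV = $12,300.00 * 1.336272 = $16,436.15

$16,436.15


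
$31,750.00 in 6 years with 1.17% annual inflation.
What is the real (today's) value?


Formula: Real value = nominal / (1 + inflation)^years
Price level: (1 + 0.0117)^6 = 1.072286
Real value = $31,750.00 / 1.072286 = $29,609.65

$29,609.65


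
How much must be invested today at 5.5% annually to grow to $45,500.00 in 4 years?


Formula: PV = FV / (1 + r)^n
Substituting: PV = $45,500.00 / (1 + 0.055)^4
Discount factor: (1.055)^4 = 1.238825
PV = $45,500.00 / 1.238825 = $36,728.36

$36,728.36


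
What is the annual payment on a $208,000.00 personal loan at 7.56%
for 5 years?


Formula: PMT = PV * r / (1 - (1+r)^(-n))
Denominator: 1 - (1 + 0.0756)^(-5) = 0.305382
Numerator: $208,000.00 * 0.0756 = 15724.8
PMT = 15724.8 / 0.305382 = $51,492.23

$51,492.23


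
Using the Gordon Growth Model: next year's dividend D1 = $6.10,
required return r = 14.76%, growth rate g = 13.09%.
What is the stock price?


Formula: P = D1 / (r - g)
Spread: r - g = 0.1476 - 0.1309 = 0.0167
Substituting: P = $6.10 / 0.0167
P = $365.27

$365.27


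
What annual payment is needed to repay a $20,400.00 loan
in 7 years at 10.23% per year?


Formula: PMT = PV * r / (1 - (1+r)^(-n))
Denominator: 1 - (1 + 0.1023)^(-7) = 0.49429
Numerator: $20,400.00 * 0.1023 = 2086.92
PMT = 2086.92 / 0.49429 = $4,222.05

$4,222.05


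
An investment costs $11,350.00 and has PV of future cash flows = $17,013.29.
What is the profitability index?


Formula: PI = PV(cash flows) / initial investment
Substituting: PI = $17,013.29 / $11,350.00
PI = 1.499

1.499


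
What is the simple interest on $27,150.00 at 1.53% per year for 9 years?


Formula: I = P * r * t
Substituting: I = $27,150.00 * 0.0153 * 9
Step: I = $27,150.00 * 0.1377
I = $3,738.56

$3,738.56


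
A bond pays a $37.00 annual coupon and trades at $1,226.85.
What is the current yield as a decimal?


Formula: Current yield = annual coupon / price
Substituting: CY = $37.00 / $1,226.85
CY = 0.030159

0.030159


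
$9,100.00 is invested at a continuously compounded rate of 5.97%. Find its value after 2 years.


Formula: FV = P * e^(r*t)
Exponent: r*t = 0.0597 * 2 = 0.1194
e^(0.1194) = 1.126821
FV = $9,100.00 * 1.126821 = $10,254.07

$10,254.07


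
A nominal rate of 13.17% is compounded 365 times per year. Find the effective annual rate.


Formula: EAR = (1 + r/m)^m - 1
Period rate: r/m = 0.1317 / 365 = 0.000361
Compounding: (1 + 0.000361)^365 = 1.140739
EAR = 1.140739 - 1 = 0.140739

0.140739


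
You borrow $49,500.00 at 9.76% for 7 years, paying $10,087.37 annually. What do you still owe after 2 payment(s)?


Formula: Balance = PV*(1+r)^k - PMT*((1+r)^k - 1)/r
Growth: (1 + 0.0976)^2 = 1.204726
Accumulated factor: ((1+r)^k - 1)/r = 2.0976
Balance = $49,500.00 * 1.204726 - $10,087.37 * 2.0976
Balance = $38,474.66

$38,474.66


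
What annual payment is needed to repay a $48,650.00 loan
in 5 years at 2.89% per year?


Formula: PMT = PV * r / (1 - (1+r)^(-n))
Denominator: 1 - (1 + 0.0289)^(-5) = 0.13277
Numerator: $48,650.00 * 0.0289 = 1405.985
PMT = 1405.985 / 0.13277 = $10,589.61

$10,589.61


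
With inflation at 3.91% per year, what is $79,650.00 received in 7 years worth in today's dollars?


Formula: Real value = nominal / (1 + inflation)^years
Price level: (1 + 0.0391)^7 = 1.307981
Real value = $79,650.00 / 1.307981 = $60,895.38

$60,895.38


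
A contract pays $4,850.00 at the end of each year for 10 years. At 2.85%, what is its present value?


Formula: PV = PMT * (1 - (1+r)^(-n)) / r
Discount factor: (1 + 0.0285)^(-10) = 0.755018
Bracket: 1 - 0.755018 = 0.244982
PV = $4,850.00 * 0.244982 / 0.0285 = $41,690.00

$41,690.00


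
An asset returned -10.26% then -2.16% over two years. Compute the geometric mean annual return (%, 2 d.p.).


Formula: Geometric mean = ((1+r1)*(1+r2))^(1/2) - 1
Product: (1 + -0.1026) * (1 + -0.0216) = 0.8974 * 0.9784 = 0.878016
Square root: 0.878016^0.5 = 0.937025
Geometric mean = 0.937025 - 1 = -0.062975
As percentage: -6.30%

-6.30%


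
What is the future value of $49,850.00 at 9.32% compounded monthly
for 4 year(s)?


Formula: FV = P * (1 + r/m)^(m*t)
Period rate: r/m = 0.0932 / 12 = 0.007767
Total periods: m*t = 12 * 4 = 48
Growth factor: (1 + 0.007767)^48 = 1.449705
FV = $49,850.00 * 1.449705 = $72,267.77

$72,267.77


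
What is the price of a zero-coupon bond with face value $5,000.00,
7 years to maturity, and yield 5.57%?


Formula: Price = FV / (1 + r)^n
Substituting: Price = $5,000.00 / (1 + 0.0557)^7
Discount factor: (1.0557)^7 = 1.461449
Price = $5,000.00 / 1.461449 = $3,421.26

$3,421.26


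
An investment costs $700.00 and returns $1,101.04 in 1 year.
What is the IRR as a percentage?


Formula: IRR = C1/C0 - 1
Substituting: IRR = $1,101.04 / $700.00 - 1
Ratio: 1.572914 - 1 = 0.572914
IRR = 57.2914%

57.2914%


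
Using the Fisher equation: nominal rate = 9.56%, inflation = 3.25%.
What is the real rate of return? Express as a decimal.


Formula: (1 + r_real) = (1 + r_nom) / (1 + inflation)
Substituting: (1 + r_real) = 1.0956 / 1.0325
(1 + r_real) = 1.061114
r_real = 1.061114 - 1 = 0.061114

0.061114


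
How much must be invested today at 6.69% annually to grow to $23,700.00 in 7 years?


Formula: PV = FV / (1 + r)^n
Substituting: PV = $23,700.00 / (1 + 0.0669)^7
Discount factor: (1.0669)^7 = 1.573497
PV = $23,700.00 / 1.573497 = $15,061.99

$15,061.99


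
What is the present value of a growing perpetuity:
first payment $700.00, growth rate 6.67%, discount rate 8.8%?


Formula: PV = C / (r - g)
Spread: r - g = 0.088 - 0.0667 = 0.0213
Substituting: PV = $700.00 / 0.0213
PV = $32,863.85

$32,863.85


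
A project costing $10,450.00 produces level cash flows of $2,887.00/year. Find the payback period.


Formula: Payback = investment / annual cash flow
Substituting: Payback = $10,450.00 / $2,887.00
Payback = 3.6197 years

3.6197 years


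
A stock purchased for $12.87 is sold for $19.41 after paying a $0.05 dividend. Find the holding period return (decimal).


Formula: HPR = (P1 - P0 + D) / P0
Gain: $19.41 - $12.87 + $0.05 = $6.59
HPR = $6.59 / $12.87 = 0.512

0.512


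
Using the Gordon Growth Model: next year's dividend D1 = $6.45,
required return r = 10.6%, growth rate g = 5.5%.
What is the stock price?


Formula: P = D1 / (r - g)
Spread: r - g = 0.106 - 0.055 = 0.051
Substituting: P = $6.45 / 0.051
P = $126.47

$126.47


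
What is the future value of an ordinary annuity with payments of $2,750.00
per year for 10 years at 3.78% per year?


Formula: FV = PMT * ((1+r)^n - 1) / r
Growth factor: (1 + 0.0378)^10 = 1.449228
Numerator: 1.449228 - 1 = 0.449228
FV = $2,750.00 * 0.449228 / 0.0378 = $32,681.92

$32,681.92


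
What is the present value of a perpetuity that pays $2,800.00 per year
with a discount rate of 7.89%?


Formula: PV = C / r
Substituting: PV = $2,800.00 / 0.0789
PV = $35,487.96

$35,487.96


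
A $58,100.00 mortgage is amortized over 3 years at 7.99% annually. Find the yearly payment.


Formula: PMT = PV * r / (1 - (1+r)^(-n))
Denominator: 1 - (1 + 0.0799)^(-3) = 0.205947
Numerator: $58,100.00 * 0.0799 = 4642.19
PMT = 4642.19 / 0.205947 = $22,540.68

$22,540.68


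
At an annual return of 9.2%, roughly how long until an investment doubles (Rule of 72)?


Formula: Years ≈ 72 / r
Substituting: Years ≈ 72 / 9.2
Years ≈ 7.8

7.8 years


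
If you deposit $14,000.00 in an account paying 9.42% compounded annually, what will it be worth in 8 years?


Formula: FV = P * (1 + r)^n
Substituting: FV = $14,000.00 * (1 + 0.0942)^8
Growth factor: (1.0942)^8 = 2.05482
FV = $14,000.00 * 2.05482 = $28,767.47

$28,767.47


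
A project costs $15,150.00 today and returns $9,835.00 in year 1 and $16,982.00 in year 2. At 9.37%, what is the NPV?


Formula: NPV = C0 + C1/(1+r) + C2/(1+r)^2
Discount C1: $9,835.00 / (1 + 0.0937) = $8,992.41
Discount C2: $16,982.00 / (1 + 0.0937)^2 = $14,196.86
NPV = -$15,150.00 + $8,992.41 + $14,196.86 = $8,039.27

$8,039.27


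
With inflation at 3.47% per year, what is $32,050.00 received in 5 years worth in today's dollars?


Formula: Real value = nominal / (1 + inflation)^years
Price level: (1 + 0.0347)^5 = 1.185966
Real value = $32,050.00 / 1.185966 = $27,024.38

$27,024.38


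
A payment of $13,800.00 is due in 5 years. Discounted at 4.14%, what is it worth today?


Formula: PV = FV / (1 + r)^n
Substituting: PV = $13,800.00 / (1 + 0.0414)^5
Discount factor: (1.0414)^5 = 1.224864
PV = $13,800.00 / 1.224864 = $11,266.56

$11,266.56


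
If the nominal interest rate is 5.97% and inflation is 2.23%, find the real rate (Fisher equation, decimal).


Formula: (1 + r_real) = (1 + r_nom) / (1 + inflation)
Substituting: (1 + r_real) = 1.0597 / 1.0223
(1 + r_real) = 1.036584
r_real = 1.036584 - 1 = 0.036584

0.036584


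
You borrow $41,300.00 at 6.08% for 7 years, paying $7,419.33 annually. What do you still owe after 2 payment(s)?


Formula: Balance = PV*(1+r)^k - PMT*((1+r)^k - 1)/r
Growth: (1 + 0.0608)^2 = 1.125297
Accumulated factor: ((1+r)^k - 1)/r = 2.0608
Balance = $41,300.00 * 1.125297 - $7,419.33 * 2.0608
Balance = $31,185.00

$31,185.00


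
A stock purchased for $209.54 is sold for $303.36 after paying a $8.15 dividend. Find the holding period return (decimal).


Formula: HPR = (P1 - P0 + D) / P0
Gain: $303.36 - $209.54 + $8.15 = $101.97
HPR = $101.97 / $209.54 = 0.4866

0.4866


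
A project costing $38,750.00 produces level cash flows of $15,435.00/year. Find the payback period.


Formula: Payback = investment / annual cash flow
Substituting: Payback = $38,750.00 / $15,435.00
Payback = 2.5105 years

2.5105 years


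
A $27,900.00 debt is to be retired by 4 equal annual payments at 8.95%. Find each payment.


Formula: PMT = PV * r / (1 - (1+r)^(-n))
Denominator: 1 - (1 + 0.0895)^(-4) = 0.290273
Numerator: $27,900.00 * 0.0895 = 2497.05
PMT = 2497.05 / 0.290273 = $8,602.41

$8,602.41
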